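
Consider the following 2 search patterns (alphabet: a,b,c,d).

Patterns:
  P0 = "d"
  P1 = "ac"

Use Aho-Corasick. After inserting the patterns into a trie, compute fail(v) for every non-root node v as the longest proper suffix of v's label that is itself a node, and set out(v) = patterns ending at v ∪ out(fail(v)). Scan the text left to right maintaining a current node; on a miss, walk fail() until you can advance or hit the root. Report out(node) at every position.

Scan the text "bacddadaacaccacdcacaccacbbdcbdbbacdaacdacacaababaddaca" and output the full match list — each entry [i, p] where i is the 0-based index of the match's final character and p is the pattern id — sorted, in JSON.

Build:
Trie nodes:
  0='ε' goto a→2 d→1
  1='d' goto ·  ←P0
  2='a' goto c→3
  3='ac' goto ·  ←P1

BFS fail/out derivation:
  n1('d'): parent n0 fail=0; on 'd' 0 → fail=0;  out {0}∪∅={0}
  n2('a'): parent n0 fail=0; on 'a' 0 → fail=0;  out ∅∪∅=∅
  n3('ac'): parent n2 fail=0; on 'c' 0 → fail=0;  out {1}∪∅={1}

Text stream:
i=0 'b': node 0→0
i=1 'a': node 0→2
i=2 'c': node 2→3  emit P1@[1:2]
i=3 'd': node 3→1 (via fail)  emit P0@[3:3]
i=4 'd': node 1→1 (via fail)  emit P0@[4:4]
i=5 'a': node 1→2 (via fail)
i=6 'd': node 2→1 (via fail)  emit P0@[6:6]
i=7 'a': node 1→2 (via fail)
i=8 'a': node 2→2 (via fail)
i=9 'c': node 2→3  emit P1@[8:9]
i=10 'a': node 3→2 (via fail)
i=11 'c': node 2→3  emit P1@[10:11]
i=12 'c': node 3→0 (via fail)
i=13 'a': node 0→2
i=14 'c': node 2→3  emit P1@[13:14]
i=15 'd': node 3→1 (via fail)  emit P0@[15:15]
i=16 'c': node 1→0 (via fail)
i=17 'a': node 0→2
i=18 'c': node 2→3  emit P1@[17:18]
i=19 'a': node 3→2 (via fail)
i=20 'c': node 2→3  emit P1@[19:20]
i=21 'c': node 3→0 (via fail)
i=22 'a': node 0→2
i=23 'c': node 2→3  emit P1@[22:23]
i=24 'b': node 3→0 (via fail)
i=25 'b': node 0→0
i=26 'd': node 0→1  emit P0@[26:26]
i=27 'c': node 1→0 (via fail)
i=28 'b': node 0→0
i=29 'd': node 0→1  emit P0@[29:29]
i=30 'b': node 1→0 (via fail)
i=31 'b': node 0→0
i=32 'a': node 0→2
i=33 'c': node 2→3  emit P1@[32:33]
i=34 'd': node 3→1 (via fail)  emit P0@[34:34]
i=35 'a': node 1→2 (via fail)
i=36 'a': node 2→2 (via fail)
i=37 'c': node 2→3  emit P1@[36:37]
i=38 'd': node 3→1 (via fail)  emit P0@[38:38]
i=39 'a': node 1→2 (via fail)
i=40 'c': node 2→3  emit P1@[39:40]
i=41 'a': node 3→2 (via fail)
i=42 'c': node 2→3  emit P1@[41:42]
i=43 'a': node 3→2 (via fail)
i=44 'a': node 2→2 (via fail)
i=45 'b': node 2→0 (via fail)
i=46 'a': node 0→2
i=47 'b': node 2→0 (via fail)
i=48 'a': node 0→2
i=49 'd': node 2→1 (via fail)  emit P0@[49:49]
i=50 'd': node 1→1 (via fail)  emit P0@[50:50]
i=51 'a': node 1→2 (via fail)
i=52 'c': node 2→3  emit P1@[51:52]
i=53 'a': node 3→2 (via fail)

All matches (sorted): [[2,1],[3,0],[4,0],[6,0],[9,1],[11,1],[14,1],[15,0],[18,1],[20,1],[23,1],[26,0],[29,0],[33,1],[34,0],[37,1],[38,0],[40,1],[42,1],[49,0],[50,0],[52,1]]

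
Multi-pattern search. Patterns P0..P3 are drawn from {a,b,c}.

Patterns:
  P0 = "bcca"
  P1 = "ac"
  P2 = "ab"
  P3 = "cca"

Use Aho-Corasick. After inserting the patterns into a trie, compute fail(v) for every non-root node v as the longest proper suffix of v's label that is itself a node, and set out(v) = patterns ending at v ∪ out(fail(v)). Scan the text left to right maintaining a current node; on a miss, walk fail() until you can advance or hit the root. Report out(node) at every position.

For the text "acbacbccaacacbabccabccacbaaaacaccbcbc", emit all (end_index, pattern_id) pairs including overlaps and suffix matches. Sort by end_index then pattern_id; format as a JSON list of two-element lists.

Build:
Trie nodes:
  0='ε' goto a→5 b→1 c→8
  1='b' goto c→2
  2='bc' goto c→3
  3='bcc' goto a→4
  4='bcca' goto ·  ←P0
  5='a' goto b→7 c→6
  6='ac' goto ·  ←P1
  7='ab' goto ·  ←P2
  8='c' goto c→9
  9='cc' goto a→10
  10='cca' goto ·  ←P3

Failure links (BFS by depth):
  fail(1) 'b': from fail(0)=0 chase 'b': 0 ⇒ 0;  out=∅∪out(0)=∅
  fail(5) 'a': from fail(0)=0 chase 'a': 0 ⇒ 0;  out=∅∪out(0)=∅
  fail(8) 'c': from fail(0)=0 chase 'c': 0 ⇒ 0;  out=∅∪out(0)=∅
  fail(2) 'bc': from fail(1)=0 chase 'c': 0 ⇒ 8;  out=∅∪out(8)=∅
  fail(6) 'ac': from fail(5)=0 chase 'c': 0 ⇒ 8;  out={1}∪out(8)={1}
  fail(7) 'ab': from fail(5)=0 chase 'b': 0 ⇒ 1;  out={2}∪out(1)={2}
  fail(9) 'cc': from fail(8)=0 chase 'c': 0 ⇒ 8;  out=∅∪out(8)=∅
  fail(3) 'bcc': from fail(2)=8 chase 'c': 8 ⇒ 9;  out=∅∪out(9)=∅
  fail(10) 'cca': from fail(9)=8 chase 'a': 8→0 ⇒ 5;  out={3}∪out(5)={3}
  fail(4) 'bcca': from fail(3)=9 chase 'a': 9 ⇒ 10;  out={0}∪out(10)={0,3}

Run:
[0] read 'a'  n0⇒n5
[1] read 'c'  n5⇒n6  emit P1@[0:1]
[2] read 'b'  n6⇒n1 ·f
[3] read 'a'  n1⇒n5 ·f
[4] read 'c'  n5⇒n6  emit P1@[3:4]
[5] read 'b'  n6⇒n1 ·f
[6] read 'c'  n1⇒n2
[7] read 'c'  n2⇒n3
[8] read 'a'  n3⇒n4  emit P0@[5:8],P3@[6:8]
[9] read 'a'  n4⇒n5 ·f
[10] read 'c'  n5⇒n6  emit P1@[9:10]
[11] read 'a'  n6⇒n5 ·f
[12] read 'c'  n5⇒n6  emit P1@[11:12]
[13] read 'b'  n6⇒n1 ·f
[14] read 'a'  n1⇒n5 ·f
[15] read 'b'  n5⇒n7  emit P2@[14:15]
[16] read 'c'  n7⇒n2 ·f
[17] read 'c'  n2⇒n3
[18] read 'a'  n3⇒n4  emit P0@[15:18],P3@[16:18]
[19] read 'b'  n4⇒n7 ·f  emit P2@[18:19]
[20] read 'c'  n7⇒n2 ·f
[21] read 'c'  n2⇒n3
[22] read 'a'  n3⇒n4  emit P0@[19:22],P3@[20:22]
[23] read 'c'  n4⇒n6 ·f  emit P1@[22:23]
[24] read 'b'  n6⇒n1 ·f
[25] read 'a'  n1⇒n5 ·f
[26] read 'a'  n5⇒n5 ·f
[27] read 'a'  n5⇒n5 ·f
[28] read 'a'  n5⇒n5 ·f
[29] read 'c'  n5⇒n6  emit P1@[28:29]
[30] read 'a'  n6⇒n5 ·f
[31] read 'c'  n5⇒n6  emit P1@[30:31]
[32] read 'c'  n6⇒n9 ·f
[33] read 'b'  n9⇒n1 ·f
[34] read 'c'  n1⇒n2
[35] read 'b'  n2⇒n1 ·f
[36] read 'c'  n1⇒n2

All matches (sorted): [[1,1],[4,1],[8,0],[8,3],[10,1],[12,1],[15,2],[18,0],[18,3],[19,2],[22,0],[22,3],[23,1],[29,1],[31,1]]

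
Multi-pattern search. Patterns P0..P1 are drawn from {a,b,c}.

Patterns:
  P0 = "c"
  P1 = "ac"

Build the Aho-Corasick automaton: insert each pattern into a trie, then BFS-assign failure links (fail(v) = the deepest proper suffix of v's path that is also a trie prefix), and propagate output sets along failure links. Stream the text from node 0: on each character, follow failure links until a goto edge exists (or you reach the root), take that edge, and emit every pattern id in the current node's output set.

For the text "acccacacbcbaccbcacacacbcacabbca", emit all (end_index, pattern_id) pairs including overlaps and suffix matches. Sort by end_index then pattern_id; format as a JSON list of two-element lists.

Build:
Trie (insert patterns):
  n0 'ε': a→2 c→1
  n1 'c': ·  ←P0
  n2 'a': c→3
  n3 'ac': ·  ←P1

Failure links (BFS by depth):
  n1('c'): parent n0 fail=0; on 'c' 0 → fail=0;  out {0}∪∅={0}
  n2('a'): parent n0 fail=0; on 'a' 0 → fail=0;  out ∅∪∅=∅
  n3('ac'): parent n2 fail=0; on 'c' 0 → fail=1;  out {1}∪{0}={0,1}

Run:
i=0 'a': node 0→2
i=1 'c': node 2→3  ** P0@[1:1],P1@[0:1]
i=2 'c': node 3→1 (via fail)  ** P0@[2:2]
i=3 'c': node 1→1 (via fail)  ** P0@[3:3]
i=4 'a': node 1→2 (via fail)
i=5 'c': node 2→3  ** P0@[5:5],P1@[4:5]
i=6 'a': node 3→2 (via fail)
i=7 'c': node 2→3  ** P0@[7:7],P1@[6:7]
i=8 'b': node 3→0 (via fail)
i=9 'c': node 0→1  ** P0@[9:9]
i=10 'b': node 1→0 (via fail)
i=11 'a': node 0→2
i=12 'c': node 2→3  ** P0@[12:12],P1@[11:12]
i=13 'c': node 3→1 (via fail)  ** P0@[13:13]
i=14 'b': node 1→0 (via fail)
i=15 'c': node 0→1  ** P0@[15:15]
i=16 'a': node 1→2 (via fail)
i=17 'c': node 2→3  ** P0@[17:17],P1@[16:17]
i=18 'a': node 3→2 (via fail)
i=19 'c': node 2→3  ** P0@[19:19],P1@[18:19]
i=20 'a': node 3→2 (via fail)
i=21 'c': node 2→3  ** P0@[21:21],P1@[20:21]
i=22 'b': node 3→0 (via fail)
i=23 'c': node 0→1  ** P0@[23:23]
i=24 'a': node 1→2 (via fail)
i=25 'c': node 2→3  ** P0@[25:25],P1@[24:25]
i=26 'a': node 3→2 (via fail)
i=27 'b': node 2→0 (via fail)
i=28 'b': node 0→0
i=29 'c': node 0→1  ** P0@[29:29]
i=30 'a': node 1→2 (via fail)

Matches: [[1,0],[1,1],[2,0],[3,0],[5,0],[5,1],[7,0],[7,1],[9,0],[12,0],[12,1],[13,0],[15,0],[17,0],[17,1],[19,0],[19,1],[21,0],[21,1],[23,0],[25,0],[25,1],[29,0]]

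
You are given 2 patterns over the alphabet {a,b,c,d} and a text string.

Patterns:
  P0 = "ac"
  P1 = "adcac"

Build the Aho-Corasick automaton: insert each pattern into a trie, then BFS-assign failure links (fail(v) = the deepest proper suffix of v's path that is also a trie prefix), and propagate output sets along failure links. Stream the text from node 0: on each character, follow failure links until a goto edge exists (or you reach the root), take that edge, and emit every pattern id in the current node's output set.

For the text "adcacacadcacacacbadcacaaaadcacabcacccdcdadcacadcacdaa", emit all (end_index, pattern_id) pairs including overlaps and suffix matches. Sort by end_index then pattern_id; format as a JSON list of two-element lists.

Build automaton:
Trie (insert patterns):
  0='ε' goto a→1
  1='a' goto c→2 d→3
  2='ac' goto ·  ←P0
  3='ad' goto c→4
  4='adc' goto a→5
  5='adca' goto c→6
  6='adcac' goto ·  ←P1

Failure links (BFS by depth):
  n1('a'): parent n0 fail=0; on 'a' 0 → fail=0;  out ∅∪∅=∅
  n2('ac'): parent n1 fail=0; on 'c' 0 → fail=0;  out {0}∪∅={0}
  n3('ad'): parent n1 fail=0; on 'd' 0 → fail=0;  out ∅∪∅=∅
  n4('adc'): parent n3 fail=0; on 'c' 0 → fail=0;  out ∅∪∅=∅
  n5('adca'): parent n4 fail=0; on 'a' 0 → fail=1;  out ∅∪∅=∅
  n6('adcac'): parent n5 fail=1; on 'c' 1 → fail=2;  out {1}∪{0}={0,1}

Scan:
[0] read 'a'  n0⇒n1
[1] read 'd'  n1⇒n3
[2] read 'c'  n3⇒n4
[3] read 'a'  n4⇒n5
[4] read 'c'  n5⇒n6  → match P0@[3:4],P1@[0:4]
[5] read 'a'  n6⇒n1 ·f
[6] read 'c'  n1⇒n2  → match P0@[5:6]
[7] read 'a'  n2⇒n1 ·f
[8] read 'd'  n1⇒n3
[9] read 'c'  n3⇒n4
[10] read 'a'  n4⇒n5
[11] read 'c'  n5⇒n6  → match P0@[10:11],P1@[7:11]
[12] read 'a'  n6⇒n1 ·f
[13] read 'c'  n1⇒n2  → match P0@[12:13]
[14] read 'a'  n2⇒n1 ·f
[15] read 'c'  n1⇒n2  → match P0@[14:15]
[16] read 'b'  n2⇒n0 ·f
[17] read 'a'  n0⇒n1
[18] read 'd'  n1⇒n3
[19] read 'c'  n3⇒n4
[20] read 'a'  n4⇒n5
[21] read 'c'  n5⇒n6  → match P0@[20:21],P1@[17:21]
[22] read 'a'  n6⇒n1 ·f
[23] read 'a'  n1⇒n1 ·f
[24] read 'a'  n1⇒n1 ·f
[25] read 'a'  n1⇒n1 ·f
[26] read 'd'  n1⇒n3
[27] read 'c'  n3⇒n4
[28] read 'a'  n4⇒n5
[29] read 'c'  n5⇒n6  → match P0@[28:29],P1@[25:29]
[30] read 'a'  n6⇒n1 ·f
[31] read 'b'  n1⇒n0 ·f
[32] read 'c'  n0⇒n0
[33] read 'a'  n0⇒n1
[34] read 'c'  n1⇒n2  → match P0@[33:34]
[35] read 'c'  n2⇒n0 ·f
[36] read 'c'  n0⇒n0
[37] read 'd'  n0⇒n0
[38] read 'c'  n0⇒n0
[39] read 'd'  n0⇒n0
[40] read 'a'  n0⇒n1
[41] read 'd'  n1⇒n3
[42] read 'c'  n3⇒n4
[43] read 'a'  n4⇒n5
[44] read 'c'  n5⇒n6  → match P0@[43:44],P1@[40:44]
[45] read 'a'  n6⇒n1 ·f
[46] read 'd'  n1⇒n3
[47] read 'c'  n3⇒n4
[48] read 'a'  n4⇒n5
[49] read 'c'  n5⇒n6  → match P0@[48:49],P1@[45:49]
[50] read 'd'  n6⇒n0 ·f
[51] read 'a'  n0⇒n1
[52] read 'a'  n1⇒n1 ·f

All matches (sorted): [[4,0],[4,1],[6,0],[11,0],[11,1],[13,0],[15,0],[21,0],[21,1],[29,0],[29,1],[34,0],[44,0],[44,1],[49,0],[49,1]]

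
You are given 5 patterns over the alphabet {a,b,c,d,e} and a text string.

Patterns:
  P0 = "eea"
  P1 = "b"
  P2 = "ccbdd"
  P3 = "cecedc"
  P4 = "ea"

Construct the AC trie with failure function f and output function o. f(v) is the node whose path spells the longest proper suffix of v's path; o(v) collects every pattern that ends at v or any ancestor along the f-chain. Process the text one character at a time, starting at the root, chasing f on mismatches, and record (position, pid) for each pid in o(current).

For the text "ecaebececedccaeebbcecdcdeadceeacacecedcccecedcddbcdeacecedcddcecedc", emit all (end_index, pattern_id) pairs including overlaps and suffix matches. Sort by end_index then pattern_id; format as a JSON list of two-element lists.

Construct AC machine:
Trie nodes:
  n0 'ε': b→4 c→5 e→1
  n1 'e': a→15 e→2
  n2 'ee': a→3
  n3 'eea': ·  [P0 ends]
  n4 'b': ·  [P1 ends]
  n5 'c': c→6 e→10
  n6 'cc': b→7
  n7 'ccb': d→8
  n8 'ccbd': d→9
  n9 'ccbdd': ·  [P2 ends]
  n10 'ce': c→11
  n11 'cec': e→12
  n12 'cece': d→13
  n13 'ceced': c→14
  n14 'cecedc': ·  [P3 ends]
  n15 'ea': ·  [P4 ends]

BFS fail/out derivation:
  fail(1) 'e': from fail(0)=0 chase 'e': 0 ⇒ 0;  out=∅∪out(0)=∅
  fail(4) 'b': from fail(0)=0 chase 'b': 0 ⇒ 0;  out={1}∪out(0)={1}
  fail(5) 'c': from fail(0)=0 chase 'c': 0 ⇒ 0;  out=∅∪out(0)=∅
  fail(2) 'ee': from fail(1)=0 chase 'e': 0 ⇒ 1;  out=∅∪out(1)=∅
  fail(6) 'cc': from fail(5)=0 chase 'c': 0 ⇒ 5;  out=∅∪out(5)=∅
  fail(10) 'ce': from fail(5)=0 chase 'e': 0 ⇒ 1;  out=∅∪out(1)=∅
  fail(15) 'ea': from fail(1)=0 chase 'a': 0 ⇒ 0;  out={4}∪out(0)={4}
  fail(3) 'eea': from fail(2)=1 chase 'a': 1 ⇒ 15;  out={0}∪out(15)={0,4}
  fail(7) 'ccb': from fail(6)=5 chase 'b': 5→0 ⇒ 4;  out=∅∪out(4)={1}
  fail(11) 'cec': from fail(10)=1 chase 'c': 1→0 ⇒ 5;  out=∅∪out(5)=∅
  fail(8) 'ccbd': from fail(7)=4 chase 'd': 4→0 ⇒ 0;  out=∅∪out(0)=∅
  fail(12) 'cece': from fail(11)=5 chase 'e': 5 ⇒ 10;  out=∅∪out(10)=∅
  fail(9) 'ccbdd': from fail(8)=0 chase 'd': 0 ⇒ 0;  out={2}∪out(0)={2}
  fail(13) 'ceced': from fail(12)=10 chase 'd': 10→1→0 ⇒ 0;  out=∅∪out(0)=∅
  fail(14) 'cecedc': from fail(13)=0 chase 'c': 0 ⇒ 5;  out={3}∪out(5)={3}

Run:
pos 0 'e': at 1
pos 1 'c': at 5 (fail-walked)
pos 2 'a': at 0 (fail-walked)
pos 3 'e': at 1
pos 4 'b': at 4 (fail-walked)  emit P1@[4:4]
pos 5 'e': at 1 (fail-walked)
pos 6 'c': at 5 (fail-walked)
pos 7 'e': at 10
pos 8 'c': at 11
pos 9 'e': at 12
pos 10 'd': at 13
pos 11 'c': at 14  emit P3@[6:11]
pos 12 'c': at 6 (fail-walked)
pos 13 'a': at 0 (fail-walked)
pos 14 'e': at 1
pos 15 'e': at 2
pos 16 'b': at 4 (fail-walked)  emit P1@[16:16]
pos 17 'b': at 4 (fail-walked)  emit P1@[17:17]
pos 18 'c': at 5 (fail-walked)
pos 19 'e': at 10
pos 20 'c': at 11
pos 21 'd': at 0 (fail-walked)
pos 22 'c': at 5
pos 23 'd': at 0 (fail-walked)
pos 24 'e': at 1
pos 25 'a': at 15  emit P4@[24:25]
pos 26 'd': at 0 (fail-walked)
pos 27 'c': at 5
pos 28 'e': at 10
pos 29 'e': at 2 (fail-walked)
pos 30 'a': at 3  emit P0@[28:30],P4@[29:30]
pos 31 'c': at 5 (fail-walked)
pos 32 'a': at 0 (fail-walked)
pos 33 'c': at 5
pos 34 'e': at 10
pos 35 'c': at 11
pos 36 'e': at 12
pos 37 'd': at 13
pos 38 'c': at 14  emit P3@[33:38]
pos 39 'c': at 6 (fail-walked)
pos 40 'c': at 6 (fail-walked)
pos 41 'e': at 10 (fail-walked)
pos 42 'c': at 11
pos 43 'e': at 12
pos 44 'd': at 13
pos 45 'c': at 14  emit P3@[40:45]
pos 46 'd': at 0 (fail-walked)
pos 47 'd': at 0
pos 48 'b': at 4  emit P1@[48:48]
pos 49 'c': at 5 (fail-walked)
pos 50 'd': at 0 (fail-walked)
pos 51 'e': at 1
pos 52 'a': at 15  emit P4@[51:52]
pos 53 'c': at 5 (fail-walked)
pos 54 'e': at 10
pos 55 'c': at 11
pos 56 'e': at 12
pos 57 'd': at 13
pos 58 'c': at 14  emit P3@[53:58]
pos 59 'd': at 0 (fail-walked)
pos 60 'd': at 0
pos 61 'c': at 5
pos 62 'e': at 10
pos 63 'c': at 11
pos 64 'e': at 12
pos 65 'd': at 13
pos 66 'c': at 14  emit P3@[61:66]

Matches: [[4,1],[11,3],[16,1],[17,1],[25,4],[30,0],[30,4],[38,3],[45,3],[48,1],[52,4],[58,3],[66,3]]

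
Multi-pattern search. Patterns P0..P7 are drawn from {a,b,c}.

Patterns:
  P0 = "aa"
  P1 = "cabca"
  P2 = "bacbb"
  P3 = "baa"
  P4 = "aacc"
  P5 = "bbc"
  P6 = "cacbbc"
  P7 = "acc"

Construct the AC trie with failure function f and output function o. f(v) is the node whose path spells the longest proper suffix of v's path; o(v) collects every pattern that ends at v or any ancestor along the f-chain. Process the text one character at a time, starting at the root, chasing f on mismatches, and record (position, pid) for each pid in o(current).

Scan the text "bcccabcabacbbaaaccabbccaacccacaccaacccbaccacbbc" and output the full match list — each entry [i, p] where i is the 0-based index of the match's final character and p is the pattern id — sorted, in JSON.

Construct AC machine:
Trie nodes:
  0='ε' goto a→1 b→8 c→3
  1='a' goto a→2 c→22
  2='aa' goto c→14  ←P0
  3='c' goto a→4
  4='ca' goto b→5 c→18
  5='cab' goto c→6
  6='cabc' goto a→7
  7='cabca' goto ·  ←P1
  8='b' goto a→9 b→16
  9='ba' goto a→13 c→10
  10='bac' goto b→11
  11='bacb' goto b→12
  12='bacbb' goto ·  ←P2
  13='baa' goto ·  ←P3
  14='aac' goto c→15
  15='aacc' goto ·  ←P4
  16='bb' goto c→17
  17='bbc' goto ·  ←P5
  18='cac' goto b→19
  19='cacb' goto b→20
  20='cacbb' goto c→21
  21='cacbbc' goto ·  ←P6
  22='ac' goto c→23
  23='acc' goto ·  ←P7

Failure links (BFS by depth):
  fail(1) 'a': from fail(0)=0 chase 'a': 0 ⇒ 0;  out=∅∪out(0)=∅
  fail(3) 'c': from fail(0)=0 chase 'c': 0 ⇒ 0;  out=∅∪out(0)=∅
  fail(8) 'b': from fail(0)=0 chase 'b': 0 ⇒ 0;  out=∅∪out(0)=∅
  fail(2) 'aa': from fail(1)=0 chase 'a': 0 ⇒ 1;  out={0}∪out(1)={0}
  fail(4) 'ca': from fail(3)=0 chase 'a': 0 ⇒ 1;  out=∅∪out(1)=∅
  fail(9) 'ba': from fail(8)=0 chase 'a': 0 ⇒ 1;  out=∅∪out(1)=∅
  fail(16) 'bb': from fail(8)=0 chase 'b': 0 ⇒ 8;  out=∅∪out(8)=∅
  fail(22) 'ac': from fail(1)=0 chase 'c': 0 ⇒ 3;  out=∅∪out(3)=∅
  fail(5) 'cab': from fail(4)=1 chase 'b': 1→0 ⇒ 8;  out=∅∪out(8)=∅
  fail(10) 'bac': from fail(9)=1 chase 'c': 1 ⇒ 22;  out=∅∪out(22)=∅
  fail(13) 'baa': from fail(9)=1 chase 'a': 1 ⇒ 2;  out={3}∪out(2)={0,3}
  fail(14) 'aac': from fail(2)=1 chase 'c': 1 ⇒ 22;  out=∅∪out(22)=∅
  fail(17) 'bbc': from fail(16)=8 chase 'c': 8→0 ⇒ 3;  out={5}∪out(3)={5}
  fail(18) 'cac': from fail(4)=1 chase 'c': 1 ⇒ 22;  out=∅∪out(22)=∅
  fail(23) 'acc': from fail(22)=3 chase 'c': 3→0 ⇒ 3;  out={7}∪out(3)={7}
  fail(6) 'cabc': from fail(5)=8 chase 'c': 8→0 ⇒ 3;  out=∅∪out(3)=∅
  fail(11) 'bacb': from fail(10)=22 chase 'b': 22→3→0 ⇒ 8;  out=∅∪out(8)=∅
  fail(15) 'aacc': from fail(14)=22 chase 'c': 22 ⇒ 23;  out={4}∪out(23)={4,7}
  fail(19) 'cacb': from fail(18)=22 chase 'b': 22→3→0 ⇒ 8;  out=∅∪out(8)=∅
  fail(7) 'cabca': from fail(6)=3 chase 'a': 3 ⇒ 4;  out={1}∪out(4)={1}
  fail(12) 'bacbb': from fail(11)=8 chase 'b': 8 ⇒ 16;  out={2}∪out(16)={2}
  fail(20) 'cacbb': from fail(19)=8 chase 'b': 8 ⇒ 16;  out=∅∪out(16)=∅
  fail(21) 'cacbbc': from fail(20)=16 chase 'c': 16 ⇒ 17;  out={6}∪out(17)={5,6}

Text stream:
i=0 'b': node 0→8
i=1 'c': node 8→3 ·f
i=2 'c': node 3→3 ·f
i=3 'c': node 3→3 ·f
i=4 'a': node 3→4
i=5 'b': node 4→5
i=6 'c': node 5→6
i=7 'a': node 6→7  ** P1@[3:7]
i=8 'b': node 7→5 ·f
i=9 'a': node 5→9 ·f
i=10 'c': node 9→10
i=11 'b': node 10→11
i=12 'b': node 11→12  ** P2@[8:12]
i=13 'a': node 12→9 ·f
i=14 'a': node 9→13  ** P0@[13:14],P3@[12:14]
i=15 'a': node 13→2 ·f  ** P0@[14:15]
i=16 'c': node 2→14
i=17 'c': node 14→15  ** P4@[14:17],P7@[15:17]
i=18 'a': node 15→4 ·f
i=19 'b': node 4→5
i=20 'b': node 5→16 ·f
i=21 'c': node 16→17  ** P5@[19:21]
i=22 'c': node 17→3 ·f
i=23 'a': node 3→4
i=24 'a': node 4→2 ·f  ** P0@[23:24]
i=25 'c': node 2→14
i=26 'c': node 14→15  ** P4@[23:26],P7@[24:26]
i=27 'c': node 15→3 ·f
i=28 'a': node 3→4
i=29 'c': node 4→18
i=30 'a': node 18→4 ·f
i=31 'c': node 4→18
i=32 'c': node 18→23 ·f  ** P7@[30:32]
i=33 'a': node 23→4 ·f
i=34 'a': node 4→2 ·f  ** P0@[33:34]
i=35 'c': node 2→14
i=36 'c': node 14→15  ** P4@[33:36],P7@[34:36]
i=37 'c': node 15→3 ·f
i=38 'b': node 3→8 ·f
i=39 'a': node 8→9
i=40 'c': node 9→10
i=41 'c': node 10→23 ·f  ** P7@[39:41]
i=42 'a': node 23→4 ·f
i=43 'c': node 4→18
i=44 'b': node 18→19
i=45 'b': node 19→20
i=46 'c': node 20→21  ** P5@[44:46],P6@[41:46]

Result: [[7,1],[12,2],[14,0],[14,3],[15,0],[17,4],[17,7],[21,5],[24,0],[26,4],[26,7],[32,7],[34,0],[36,4],[36,7],[41,7],[46,5],[46,6]]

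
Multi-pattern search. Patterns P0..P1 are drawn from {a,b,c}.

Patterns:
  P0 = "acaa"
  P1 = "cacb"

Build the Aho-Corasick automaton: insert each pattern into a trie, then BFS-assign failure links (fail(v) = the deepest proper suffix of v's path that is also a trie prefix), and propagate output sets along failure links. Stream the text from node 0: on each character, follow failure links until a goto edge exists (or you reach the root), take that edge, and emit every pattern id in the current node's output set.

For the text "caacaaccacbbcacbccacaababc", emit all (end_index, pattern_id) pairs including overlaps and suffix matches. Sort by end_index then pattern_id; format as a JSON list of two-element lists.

Build:
Trie (insert patterns):
  n0 'ε': a→1 c→5
  n1 'a': c→2
  n2 'ac': a→3
  n3 'aca': a→4
  n4 'acaa': ·  [P0 ends]
  n5 'c': a→6
  n6 'ca': c→7
  n7 'cac': b→8
  n8 'cacb': ·  [P1 ends]

Failure links (BFS by depth):
  fail(1) 'a': from fail(0)=0 chase 'a': 0 ⇒ 0;  out=∅∪out(0)=∅
  fail(5) 'c': from fail(0)=0 chase 'c': 0 ⇒ 0;  out=∅∪out(0)=∅
  fail(2) 'ac': from fail(1)=0 chase 'c': 0 ⇒ 5;  out=∅∪out(5)=∅
  fail(6) 'ca': from fail(5)=0 chase 'a': 0 ⇒ 1;  out=∅∪out(1)=∅
  fail(3) 'aca': from fail(2)=5 chase 'a': 5 ⇒ 6;  out=∅∪out(6)=∅
  fail(7) 'cac': from fail(6)=1 chase 'c': 1 ⇒ 2;  out=∅∪out(2)=∅
  fail(4) 'acaa': from fail(3)=6 chase 'a': 6→1→0 ⇒ 1;  out={0}∪out(1)={0}
  fail(8) 'cacb': from fail(7)=2 chase 'b': 2→5→0 ⇒ 0;  out={1}∪out(0)={1}

Run:
i=0 'c': node 0→5
i=1 'a': node 5→6
i=2 'a': node 6→1 ·f
i=3 'c': node 1→2
i=4 'a': node 2→3
i=5 'a': node 3→4  → match P0@[2:5]
i=6 'c': node 4→2 ·f
i=7 'c': node 2→5 ·f
i=8 'a': node 5→6
i=9 'c': node 6→7
i=10 'b': node 7→8  → match P1@[7:10]
i=11 'b': node 8→0 ·f
i=12 'c': node 0→5
i=13 'a': node 5→6
i=14 'c': node 6→7
i=15 'b': node 7→8  → match P1@[12:15]
i=16 'c': node 8→5 ·f
i=17 'c': node 5→5 ·f
i=18 'a': node 5→6
i=19 'c': node 6→7
i=20 'a': node 7→3 ·f
i=21 'a': node 3→4  → match P0@[18:21]
i=22 'b': node 4→0 ·f
i=23 'a': node 0→1
i=24 'b': node 1→0 ·f
i=25 'c': node 0→5

All matches (sorted): [[5,0],[10,1],[15,1],[21,0]]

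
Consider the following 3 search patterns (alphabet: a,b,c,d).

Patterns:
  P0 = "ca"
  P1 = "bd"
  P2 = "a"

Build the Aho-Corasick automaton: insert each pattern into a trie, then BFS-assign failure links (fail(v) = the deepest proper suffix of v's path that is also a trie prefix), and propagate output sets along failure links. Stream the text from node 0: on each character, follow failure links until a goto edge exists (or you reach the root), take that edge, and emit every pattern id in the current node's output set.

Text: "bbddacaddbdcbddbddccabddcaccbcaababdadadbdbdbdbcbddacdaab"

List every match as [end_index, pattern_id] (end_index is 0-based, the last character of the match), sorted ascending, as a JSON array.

Construct AC machine:
Trie nodes:
  0='ε' goto a→5 b→3 c→1
  1='c' goto a→2
  2='ca' goto ·  [P0 ends]
  3='b' goto d→4
  4='bd' goto ·  [P1 ends]
  5='a' goto ·  [P2 ends]

BFS fail/out derivation:
  fail(1) 'c': from fail(0)=0 chase 'c': 0 ⇒ 0;  out=∅∪out(0)=∅
  fail(3) 'b': from fail(0)=0 chase 'b': 0 ⇒ 0;  out=∅∪out(0)=∅
  fail(5) 'a': from fail(0)=0 chase 'a': 0 ⇒ 0;  out={2}∪out(0)={2}
  fail(2) 'ca': from fail(1)=0 chase 'a': 0 ⇒ 5;  out={0}∪out(5)={0,2}
  fail(4) 'bd': from fail(3)=0 chase 'd': 0 ⇒ 0;  out={1}∪out(0)={1}

Scan:
i=0 'b': node 0→3
i=1 'b': node 3→3 (fail-walked)
i=2 'd': node 3→4  emit P1@[1:2]
i=3 'd': node 4→0 (fail-walked)
i=4 'a': node 0→5  emit P2@[4:4]
i=5 'c': node 5→1 (fail-walked)
i=6 'a': node 1→2  emit P0@[5:6],P2@[6:6]
i=7 'd': node 2→0 (fail-walked)
i=8 'd': node 0→0
i=9 'b': node 0→3
i=10 'd': node 3→4  emit P1@[9:10]
i=11 'c': node 4→1 (fail-walked)
i=12 'b': node 1→3 (fail-walked)
i=13 'd': node 3→4  emit P1@[12:13]
i=14 'd': node 4→0 (fail-walked)
i=15 'b': node 0→3
i=16 'd': node 3→4  emit P1@[15:16]
i=17 'd': node 4→0 (fail-walked)
i=18 'c': node 0→1
i=19 'c': node 1→1 (fail-walked)
i=20 'a': node 1→2  emit P0@[19:20],P2@[20:20]
i=21 'b': node 2→3 (fail-walked)
i=22 'd': node 3→4  emit P1@[21:22]
i=23 'd': node 4→0 (fail-walked)
i=24 'c': node 0→1
i=25 'a': node 1→2  emit P0@[24:25],P2@[25:25]
i=26 'c': node 2→1 (fail-walked)
i=27 'c': node 1→1 (fail-walked)
i=28 'b': node 1→3 (fail-walked)
i=29 'c': node 3→1 (fail-walked)
i=30 'a': node 1→2  emit P0@[29:30],P2@[30:30]
i=31 'a': node 2→5 (fail-walked)  emit P2@[31:31]
i=32 'b': node 5→3 (fail-walked)
i=33 'a': node 3→5 (fail-walked)  emit P2@[33:33]
i=34 'b': node 5→3 (fail-walked)
i=35 'd': node 3→4  emit P1@[34:35]
i=36 'a': node 4→5 (fail-walked)  emit P2@[36:36]
i=37 'd': node 5→0 (fail-walked)
i=38 'a': node 0→5  emit P2@[38:38]
i=39 'd': node 5→0 (fail-walked)
i=40 'b': node 0→3
i=41 'd': node 3→4  emit P1@[40:41]
i=42 'b': node 4→3 (fail-walked)
i=43 'd': node 3→4  emit P1@[42:43]
i=44 'b': node 4→3 (fail-walked)
i=45 'd': node 3→4  emit P1@[44:45]
i=46 'b': node 4→3 (fail-walked)
i=47 'c': node 3→1 (fail-walked)
i=48 'b': node 1→3 (fail-walked)
i=49 'd': node 3→4  emit P1@[48:49]
i=50 'd': node 4→0 (fail-walked)
i=51 'a': node 0→5  emit P2@[51:51]
i=52 'c': node 5→1 (fail-walked)
i=53 'd': node 1→0 (fail-walked)
i=54 'a': node 0→5  emit P2@[54:54]
i=55 'a': node 5→5 (fail-walked)  emit P2@[55:55]
i=56 'b': node 5→3 (fail-walked)

All matches (sorted): [[2,1],[4,2],[6,0],[6,2],[10,1],[13,1],[16,1],[20,0],[20,2],[22,1],[25,0],[25,2],[30,0],[30,2],[31,2],[33,2],[35,1],[36,2],[38,2],[41,1],[43,1],[45,1],[49,1],[51,2],[54,2],[55,2]]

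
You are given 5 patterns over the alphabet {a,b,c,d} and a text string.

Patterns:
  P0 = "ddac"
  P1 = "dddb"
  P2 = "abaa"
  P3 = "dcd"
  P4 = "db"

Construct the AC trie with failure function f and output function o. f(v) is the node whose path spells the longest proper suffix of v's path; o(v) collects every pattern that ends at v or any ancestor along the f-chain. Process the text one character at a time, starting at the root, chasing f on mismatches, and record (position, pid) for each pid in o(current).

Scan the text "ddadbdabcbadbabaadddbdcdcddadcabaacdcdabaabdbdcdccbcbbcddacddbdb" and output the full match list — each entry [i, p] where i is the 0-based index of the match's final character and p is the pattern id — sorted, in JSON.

Build:
Trie (insert patterns):
  0='ε' goto a→7 d→1
  1='d' goto b→13 c→11 d→2
  2='dd' goto a→3 d→5
  3='dda' goto c→4
  4='ddac' goto ·  ←P0
  5='ddd' goto b→6
  6='dddb' goto ·  ←P1
  7='a' goto b→8
  8='ab' goto a→9
  9='aba' goto a→10
  10='abaa' goto ·  ←P2
  11='dc' goto d→12
  12='dcd' goto ·  ←P3
  13='db' goto ·  ←P4

BFS fail/out derivation:
  n1('d'): parent n0 fail=0; on 'd' 0 → fail=0;  out ∅∪∅=∅
  n7('a'): parent n0 fail=0; on 'a' 0 → fail=0;  out ∅∪∅=∅
  n2('dd'): parent n1 fail=0; on 'd' 0 → fail=1;  out ∅∪∅=∅
  n8('ab'): parent n7 fail=0; on 'b' 0 → fail=0;  out ∅∪∅=∅
  n11('dc'): parent n1 fail=0; on 'c' 0 → fail=0;  out ∅∪∅=∅
  n13('db'): parent n1 fail=0; on 'b' 0 → fail=0;  out {4}∪∅={4}
  n3('dda'): parent n2 fail=1; on 'a' 1→0 → fail=7;  out ∅∪∅=∅
  n5('ddd'): parent n2 fail=1; on 'd' 1 → fail=2;  out ∅∪∅=∅
  n9('aba'): parent n8 fail=0; on 'a' 0 → fail=7;  out ∅∪∅=∅
  n12('dcd'): parent n11 fail=0; on 'd' 0 → fail=1;  out {3}∪∅={3}
  n4('ddac'): parent n3 fail=7; on 'c' 7→0 → fail=0;  out {0}∪∅={0}
  n6('dddb'): parent n5 fail=2; on 'b' 2→1 → fail=13;  out {1}∪{4}={1,4}
  n10('abaa'): parent n9 fail=7; on 'a' 7→0 → fail=7;  out {2}∪∅={2}

Scan:
i=0 'd': node 0→1
i=1 'd': node 1→2
i=2 'a': node 2→3
i=3 'd': node 3→1 (fail-walked)
i=4 'b': node 1→13  → match P4@[3:4]
i=5 'd': node 13→1 (fail-walked)
i=6 'a': node 1→7 (fail-walked)
i=7 'b': node 7→8
i=8 'c': node 8→0 (fail-walked)
i=9 'b': node 0→0
i=10 'a': node 0→7
i=11 'd': node 7→1 (fail-walked)
i=12 'b': node 1→13  → match P4@[11:12]
i=13 'a': node 13→7 (fail-walked)
i=14 'b': node 7→8
i=15 'a': node 8→9
i=16 'a': node 9→10  → match P2@[13:16]
i=17 'd': node 10→1 (fail-walked)
i=18 'd': node 1→2
i=19 'd': node 2→5
i=20 'b': node 5→6  → match P1@[17:20],P4@[19:20]
i=21 'd': node 6→1 (fail-walked)
i=22 'c': node 1→11
i=23 'd': node 11→12  → match P3@[21:23]
i=24 'c': node 12→11 (fail-walked)
i=25 'd': node 11→12  → match P3@[23:25]
i=26 'd': node 12→2 (fail-walked)
i=27 'a': node 2→3
i=28 'd': node 3→1 (fail-walked)
i=29 'c': node 1→11
i=30 'a': node 11→7 (fail-walked)
i=31 'b': node 7→8
i=32 'a': node 8→9
i=33 'a': node 9→10  → match P2@[30:33]
i=34 'c': node 10→0 (fail-walked)
i=35 'd': node 0→1
i=36 'c': node 1→11
i=37 'd': node 11→12  → match P3@[35:37]
i=38 'a': node 12→7 (fail-walked)
i=39 'b': node 7→8
i=40 'a': node 8→9
i=41 'a': node 9→10  → match P2@[38:41]
i=42 'b': node 10→8 (fail-walked)
i=43 'd': node 8→1 (fail-walked)
i=44 'b': node 1→13  → match P4@[43:44]
i=45 'd': node 13→1 (fail-walked)
i=46 'c': node 1→11
i=47 'd': node 11→12  → match P3@[45:47]
i=48 'c': node 12→11 (fail-walked)
i=49 'c': node 11→0 (fail-walked)
i=50 'b': node 0→0
i=51 'c': node 0→0
i=52 'b': node 0→0
i=53 'b': node 0→0
i=54 'c': node 0→0
i=55 'd': node 0→1
i=56 'd': node 1→2
i=57 'a': node 2→3
i=58 'c': node 3→4  → match P0@[55:58]
i=59 'd': node 4→1 (fail-walked)
i=60 'd': node 1→2
i=61 'b': node 2→13 (fail-walked)  → match P4@[60:61]
i=62 'd': node 13→1 (fail-walked)
i=63 'b': node 1→13  → match P4@[62:63]

All matches (sorted): [[4,4],[12,4],[16,2],[20,1],[20,4],[23,3],[25,3],[33,2],[37,3],[41,2],[44,4],[47,3],[58,0],[61,4],[63,4]]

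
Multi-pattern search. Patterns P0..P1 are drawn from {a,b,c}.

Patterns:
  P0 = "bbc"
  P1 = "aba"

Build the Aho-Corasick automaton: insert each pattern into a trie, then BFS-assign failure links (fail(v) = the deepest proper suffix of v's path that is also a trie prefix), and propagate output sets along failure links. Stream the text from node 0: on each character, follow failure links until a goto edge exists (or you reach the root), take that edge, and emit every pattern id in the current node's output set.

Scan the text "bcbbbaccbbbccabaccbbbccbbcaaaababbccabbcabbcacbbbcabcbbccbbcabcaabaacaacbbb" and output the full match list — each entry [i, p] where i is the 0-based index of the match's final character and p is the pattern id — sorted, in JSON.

Construct AC machine:
Trie nodes:
  0='ε' goto a→4 b→1
  1='b' goto b→2
  2='bb' goto c→3
  3='bbc' goto ·  [P0 ends]
  4='a' goto b→5
  5='ab' goto a→6
  6='aba' goto ·  [P1 ends]

Failure links (BFS by depth):
  fail(1) 'b': from fail(0)=0 chase 'b': 0 ⇒ 0;  out=∅∪out(0)=∅
  fail(4) 'a': from fail(0)=0 chase 'a': 0 ⇒ 0;  out=∅∪out(0)=∅
  fail(2) 'bb': from fail(1)=0 chase 'b': 0 ⇒ 1;  out=∅∪out(1)=∅
  fail(5) 'ab': from fail(4)=0 chase 'b': 0 ⇒ 1;  out=∅∪out(1)=∅
  fail(3) 'bbc': from fail(2)=1 chase 'c': 1→0 ⇒ 0;  out={0}∪out(0)={0}
  fail(6) 'aba': from fail(5)=1 chase 'a': 1→0 ⇒ 4;  out={1}∪out(4)={1}

Text stream:
i=0 'b': node 0→1
i=1 'c': node 1→0 (via fail)
i=2 'b': node 0→1
i=3 'b': node 1→2
i=4 'b': node 2→2 (via fail)
i=5 'a': node 2→4 (via fail)
i=6 'c': node 4→0 (via fail)
i=7 'c': node 0→0
i=8 'b': node 0→1
i=9 'b': node 1→2
i=10 'b': node 2→2 (via fail)
i=11 'c': node 2→3  emit P0@[9:11]
i=12 'c': node 3→0 (via fail)
i=13 'a': node 0→4
i=14 'b': node 4→5
i=15 'a': node 5→6  emit P1@[13:15]
i=16 'c': node 6→0 (via fail)
i=17 'c': node 0→0
i=18 'b': node 0→1
i=19 'b': node 1→2
i=20 'b': node 2→2 (via fail)
i=21 'c': node 2→3  emit P0@[19:21]
i=22 'c': node 3→0 (via fail)
i=23 'b': node 0→1
i=24 'b': node 1→2
i=25 'c': node 2→3  emit P0@[23:25]
i=26 'a': node 3→4 (via fail)
i=27 'a': node 4→4 (via fail)
i=28 'a': node 4→4 (via fail)
i=29 'a': node 4→4 (via fail)
i=30 'b': node 4→5
i=31 'a': node 5→6  emit P1@[29:31]
i=32 'b': node 6→5 (via fail)
i=33 'b': node 5→2 (via fail)
i=34 'c': node 2→3  emit P0@[32:34]
i=35 'c': node 3→0 (via fail)
i=36 'a': node 0→4
i=37 'b': node 4→5
i=38 'b': node 5→2 (via fail)
i=39 'c': node 2→3  emit P0@[37:39]
i=40 'a': node 3→4 (via fail)
i=41 'b': node 4→5
i=42 'b': node 5→2 (via fail)
i=43 'c': node 2→3  emit P0@[41:43]
i=44 'a': node 3→4 (via fail)
i=45 'c': node 4→0 (via fail)
i=46 'b': node 0→1
i=47 'b': node 1→2
i=48 'b': node 2→2 (via fail)
i=49 'c': node 2→3  emit P0@[47:49]
i=50 'a': node 3→4 (via fail)
i=51 'b': node 4→5
i=52 'c': node 5→0 (via fail)
i=53 'b': node 0→1
i=54 'b': node 1→2
i=55 'c': node 2→3  emit P0@[53:55]
i=56 'c': node 3→0 (via fail)
i=57 'b': node 0→1
i=58 'b': node 1→2
i=59 'c': node 2→3  emit P0@[57:59]
i=60 'a': node 3→4 (via fail)
i=61 'b': node 4→5
i=62 'c': node 5→0 (via fail)
i=63 'a': node 0→4
i=64 'a': node 4→4 (via fail)
i=65 'b': node 4→5
i=66 'a': node 5→6  emit P1@[64:66]
i=67 'a': node 6→4 (via fail)
i=68 'c': node 4→0 (via fail)
i=69 'a': node 0→4
i=70 'a': node 4→4 (via fail)
i=71 'c': node 4→0 (via fail)
i=72 'b': node 0→1
i=73 'b': node 1→2
i=74 'b': node 2→2 (via fail)

Matches: [[11,0],[15,1],[21,0],[25,0],[31,1],[34,0],[39,0],[43,0],[49,0],[55,0],[59,0],[66,1]]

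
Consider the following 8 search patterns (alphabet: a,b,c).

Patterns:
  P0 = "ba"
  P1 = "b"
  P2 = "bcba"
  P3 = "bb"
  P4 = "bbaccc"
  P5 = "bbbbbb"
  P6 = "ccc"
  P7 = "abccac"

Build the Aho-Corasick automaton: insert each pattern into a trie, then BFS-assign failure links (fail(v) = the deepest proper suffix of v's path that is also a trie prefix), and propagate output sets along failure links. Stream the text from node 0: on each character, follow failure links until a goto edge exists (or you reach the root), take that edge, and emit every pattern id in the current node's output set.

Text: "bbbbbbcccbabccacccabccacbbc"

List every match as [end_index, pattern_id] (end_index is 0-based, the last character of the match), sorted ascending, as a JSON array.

Build automaton:
Trie nodes:
  0='ε' goto a→18 b→1 c→15
  1='b' goto a→2 b→6 c→3  ←P1
  2='ba' goto ·  ←P0
  3='bc' goto b→4
  4='bcb' goto a→5
  5='bcba' goto ·  ←P2
  6='bb' goto a→7 b→11  ←P3
  7='bba' goto c→8
  8='bbac' goto c→9
  9='bbacc' goto c→10
  10='bbaccc' goto ·  ←P4
  11='bbb' goto b→12
  12='bbbb' goto b→13
  13='bbbbb' goto b→14
  14='bbbbbb' goto ·  ←P5
  15='c' goto c→16
  16='cc' goto c→17
  17='ccc' goto ·  ←P6
  18='a' goto b→19
  19='ab' goto c→20
  20='abc' goto c→21
  21='abcc' goto a→22
  22='abcca' goto c→23
  23='abccac' goto ·  ←P7

BFS fail/out derivation:
  n1('b'): parent n0 fail=0; on 'b' 0 → fail=0;  out {1}∪∅={1}
  n15('c'): parent n0 fail=0; on 'c' 0 → fail=0;  out ∅∪∅=∅
  n18('a'): parent n0 fail=0; on 'a' 0 → fail=0;  out ∅∪∅=∅
  n2('ba'): parent n1 fail=0; on 'a' 0 → fail=18;  out {0}∪∅={0}
  n3('bc'): parent n1 fail=0; on 'c' 0 → fail=15;  out ∅∪∅=∅
  n6('bb'): parent n1 fail=0; on 'b' 0 → fail=1;  out {3}∪{1}={1,3}
  n16('cc'): parent n15 fail=0; on 'c' 0 → fail=15;  out ∅∪∅=∅
  n19('ab'): parent n18 fail=0; on 'b' 0 → fail=1;  out ∅∪{1}={1}
  n4('bcb'): parent n3 fail=15; on 'b' 15→0 → fail=1;  out ∅∪{1}={1}
  n7('bba'): parent n6 fail=1; on 'a' 1 → fail=2;  out ∅∪{0}={0}
  n11('bbb'): parent n6 fail=1; on 'b' 1 → fail=6;  out ∅∪{1,3}={1,3}
  n17('ccc'): parent n16 fail=15; on 'c' 15 → fail=16;  out {6}∪∅={6}
  n20('abc'): parent n19 fail=1; on 'c' 1 → fail=3;  out ∅∪∅=∅
  n5('bcba'): parent n4 fail=1; on 'a' 1 → fail=2;  out {2}∪{0}={0,2}
  n8('bbac'): parent n7 fail=2; on 'c' 2→18→0 → fail=15;  out ∅∪∅=∅
  n12('bbbb'): parent n11 fail=6; on 'b' 6 → fail=11;  out ∅∪{1,3}={1,3}
  n21('abcc'): parent n20 fail=3; on 'c' 3→15 → fail=16;  out ∅∪∅=∅
  n9('bbacc'): parent n8 fail=15; on 'c' 15 → fail=16;  out ∅∪∅=∅
  n13('bbbbb'): parent n12 fail=11; on 'b' 11 → fail=12;  out ∅∪{1,3}={1,3}
  n22('abcca'): parent n21 fail=16; on 'a' 16→15→0 → fail=18;  out ∅∪∅=∅
  n10('bbaccc'): parent n9 fail=16; on 'c' 16 → fail=17;  out {4}∪{6}={4,6}
  n14('bbbbbb'): parent n13 fail=12; on 'b' 12 → fail=13;  out {5}∪{1,3}={1,3,5}
  n23('abccac'): parent n22 fail=18; on 'c' 18→0 → fail=15;  out {7}∪∅={7}

Scan:
i=0 'b': node 0→1  ** P1@[0:0]
i=1 'b': node 1→6  ** P1@[1:1],P3@[0:1]
i=2 'b': node 6→11  ** P1@[2:2],P3@[1:2]
i=3 'b': node 11→12  ** P1@[3:3],P3@[2:3]
i=4 'b': node 12→13  ** P1@[4:4],P3@[3:4]
i=5 'b': node 13→14  ** P1@[5:5],P3@[4:5],P5@[0:5]
i=6 'c': node 14→3 ·f
i=7 'c': node 3→16 ·f
i=8 'c': node 16→17  ** P6@[6:8]
i=9 'b': node 17→1 ·f  ** P1@[9:9]
i=10 'a': node 1→2  ** P0@[9:10]
i=11 'b': node 2→19 ·f  ** P1@[11:11]
i=12 'c': node 19→20
i=13 'c': node 20→21
i=14 'a': node 21→22
i=15 'c': node 22→23  ** P7@[10:15]
i=16 'c': node 23→16 ·f
i=17 'c': node 16→17  ** P6@[15:17]
i=18 'a': node 17→18 ·f
i=19 'b': node 18→19  ** P1@[19:19]
i=20 'c': node 19→20
i=21 'c': node 20→21
i=22 'a': node 21→22
i=23 'c': node 22→23  ** P7@[18:23]
i=24 'b': node 23→1 ·f  ** P1@[24:24]
i=25 'b': node 1→6  ** P1@[25:25],P3@[24:25]
i=26 'c': node 6→3 ·f

Matches: [[0,1],[1,1],[1,3],[2,1],[2,3],[3,1],[3,3],[4,1],[4,3],[5,1],[5,3],[5,5],[8,6],[9,1],[10,0],[11,1],[15,7],[17,6],[19,1],[23,7],[24,1],[25,1],[25,3]]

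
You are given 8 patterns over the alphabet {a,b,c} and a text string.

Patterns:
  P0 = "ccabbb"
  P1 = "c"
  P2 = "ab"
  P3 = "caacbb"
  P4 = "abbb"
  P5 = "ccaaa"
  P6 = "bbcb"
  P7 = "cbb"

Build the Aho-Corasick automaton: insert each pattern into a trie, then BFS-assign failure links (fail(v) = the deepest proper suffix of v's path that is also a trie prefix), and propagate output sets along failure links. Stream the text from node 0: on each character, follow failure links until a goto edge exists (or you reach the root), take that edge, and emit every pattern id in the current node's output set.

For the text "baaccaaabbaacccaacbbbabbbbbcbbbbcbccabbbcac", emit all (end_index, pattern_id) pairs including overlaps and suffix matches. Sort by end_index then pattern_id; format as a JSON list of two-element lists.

Build:
Trie nodes:
  0='ε' goto a→7 b→18 c→1
  1='c' goto a→9 b→22 c→2  [P1 ends]
  2='cc' goto a→3
  3='cca' goto a→16 b→4
  4='ccab' goto b→5
  5='ccabb' goto b→6
  6='ccabbb' goto ·  [P0 ends]
  7='a' goto b→8
  8='ab' goto b→14  [P2 ends]
  9='ca' goto a→10
  10='caa' goto c→11
  11='caac' goto b→12
  12='caacb' goto b→13
  13='caacbb' goto ·  [P3 ends]
  14='abb' goto b→15
  15='abbb' goto ·  [P4 ends]
  16='ccaa' goto a→17
  17='ccaaa' goto ·  [P5 ends]
  18='b' goto b→19
  19='bb' goto c→20
  20='bbc' goto b→21
  21='bbcb' goto ·  [P6 ends]
  22='cb' goto b→23
  23='cbb' goto ·  [P7 ends]

Failure links (BFS by depth):
  n1('c'): parent n0 fail=0; on 'c' 0 → fail=0;  out {1}∪∅={1}
  n7('a'): parent n0 fail=0; on 'a' 0 → fail=0;  out ∅∪∅=∅
  n18('b'): parent n0 fail=0; on 'b' 0 → fail=0;  out ∅∪∅=∅
  n2('cc'): parent n1 fail=0; on 'c' 0 → fail=1;  out ∅∪{1}={1}
  n8('ab'): parent n7 fail=0; on 'b' 0 → fail=18;  out {2}∪∅={2}
  n9('ca'): parent n1 fail=0; on 'a' 0 → fail=7;  out ∅∪∅=∅
  n19('bb'): parent n18 fail=0; on 'b' 0 → fail=18;  out ∅∪∅=∅
  n22('cb'): parent n1 fail=0; on 'b' 0 → fail=18;  out ∅∪∅=∅
  n3('cca'): parent n2 fail=1; on 'a' 1 → fail=9;  out ∅∪∅=∅
  n10('caa'): parent n9 fail=7; on 'a' 7→0 → fail=7;  out ∅∪∅=∅
  n14('abb'): parent n8 fail=18; on 'b' 18 → fail=19;  out ∅∪∅=∅
  n20('bbc'): parent n19 fail=18; on 'c' 18→0 → fail=1;  out ∅∪{1}={1}
  n23('cbb'): parent n22 fail=18; on 'b' 18 → fail=19;  out {7}∪∅={7}
  n4('ccab'): parent n3 fail=9; on 'b' 9→7 → fail=8;  out ∅∪{2}={2}
  n11('caac'): parent n10 fail=7; on 'c' 7→0 → fail=1;  out ∅∪{1}={1}
  n15('abbb'): parent n14 fail=19; on 'b' 19→18 → fail=19;  out {4}∪∅={4}
  n16('ccaa'): parent n3 fail=9; on 'a' 9 → fail=10;  out ∅∪∅=∅
  n21('bbcb'): parent n20 fail=1; on 'b' 1 → fail=22;  out {6}∪∅={6}
  n5('ccabb'): parent n4 fail=8; on 'b' 8 → fail=14;  out ∅∪∅=∅
  n12('caacb'): parent n11 fail=1; on 'b' 1 → fail=22;  out ∅∪∅=∅
  n17('ccaaa'): parent n16 fail=10; on 'a' 10→7→0 → fail=7;  out {5}∪∅={5}
  n6('ccabbb'): parent n5 fail=14; on 'b' 14 → fail=15;  out {0}∪{4}={0,4}
  n13('caacbb'): parent n12 fail=22; on 'b' 22 → fail=23;  out {3}∪{7}={3,7}

Text stream:
pos 0 'b': at 18
pos 1 'a': at 7 (fail-walked)
pos 2 'a': at 7 (fail-walked)
pos 3 'c': at 1 (fail-walked)  → match P1@[3:3]
pos 4 'c': at 2  → match P1@[4:4]
pos 5 'a': at 3
pos 6 'a': at 16
pos 7 'a': at 17  → match P5@[3:7]
pos 8 'b': at 8 (fail-walked)  → match P2@[7:8]
pos 9 'b': at 14
pos 10 'a': at 7 (fail-walked)
pos 11 'a': at 7 (fail-walked)
pos 12 'c': at 1 (fail-walked)  → match P1@[12:12]
pos 13 'c': at 2  → match P1@[13:13]
pos 14 'c': at 2 (fail-walked)  → match P1@[14:14]
pos 15 'a': at 3
pos 16 'a': at 16
pos 17 'c': at 11 (fail-walked)  → match P1@[17:17]
pos 18 'b': at 12
pos 19 'b': at 13  → match P3@[14:19],P7@[17:19]
pos 20 'b': at 19 (fail-walked)
pos 21 'a': at 7 (fail-walked)
pos 22 'b': at 8  → match P2@[21:22]
pos 23 'b': at 14
pos 24 'b': at 15  → match P4@[21:24]
pos 25 'b': at 19 (fail-walked)
pos 26 'b': at 19 (fail-walked)
pos 27 'c': at 20  → match P1@[27:27]
pos 28 'b': at 21  → match P6@[25:28]
pos 29 'b': at 23 (fail-walked)  → match P7@[27:29]
pos 30 'b': at 19 (fail-walked)
pos 31 'b': at 19 (fail-walked)
pos 32 'c': at 20  → match P1@[32:32]
pos 33 'b': at 21  → match P6@[30:33]
pos 34 'c': at 1 (fail-walked)  → match P1@[34:34]
pos 35 'c': at 2  → match P1@[35:35]
pos 36 'a': at 3
pos 37 'b': at 4  → match P2@[36:37]
pos 38 'b': at 5
pos 39 'b': at 6  → match P0@[34:39],P4@[36:39]
pos 40 'c': at 20 (fail-walked)  → match P1@[40:40]
pos 41 'a': at 9 (fail-walked)
pos 42 'c': at 1 (fail-walked)  → match P1@[42:42]

Matches: [[3,1],[4,1],[7,5],[8,2],[12,1],[13,1],[14,1],[17,1],[19,3],[19,7],[22,2],[24,4],[27,1],[28,6],[29,7],[32,1],[33,6],[34,1],[35,1],[37,2],[39,0],[39,4],[40,1],[42,1]]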